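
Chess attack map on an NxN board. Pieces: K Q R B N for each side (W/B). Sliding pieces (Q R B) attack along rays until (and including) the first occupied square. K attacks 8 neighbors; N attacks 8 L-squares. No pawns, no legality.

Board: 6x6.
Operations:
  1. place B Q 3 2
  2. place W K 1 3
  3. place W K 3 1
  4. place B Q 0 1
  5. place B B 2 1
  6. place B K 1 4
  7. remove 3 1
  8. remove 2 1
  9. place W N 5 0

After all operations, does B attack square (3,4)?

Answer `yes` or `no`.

Answer: yes

Derivation:
Op 1: place BQ@(3,2)
Op 2: place WK@(1,3)
Op 3: place WK@(3,1)
Op 4: place BQ@(0,1)
Op 5: place BB@(2,1)
Op 6: place BK@(1,4)
Op 7: remove (3,1)
Op 8: remove (2,1)
Op 9: place WN@(5,0)
Per-piece attacks for B:
  BQ@(0,1): attacks (0,2) (0,3) (0,4) (0,5) (0,0) (1,1) (2,1) (3,1) (4,1) (5,1) (1,2) (2,3) (3,4) (4,5) (1,0)
  BK@(1,4): attacks (1,5) (1,3) (2,4) (0,4) (2,5) (2,3) (0,5) (0,3)
  BQ@(3,2): attacks (3,3) (3,4) (3,5) (3,1) (3,0) (4,2) (5,2) (2,2) (1,2) (0,2) (4,3) (5,4) (4,1) (5,0) (2,3) (1,4) (2,1) (1,0) [ray(1,-1) blocked at (5,0); ray(-1,1) blocked at (1,4)]
B attacks (3,4): yes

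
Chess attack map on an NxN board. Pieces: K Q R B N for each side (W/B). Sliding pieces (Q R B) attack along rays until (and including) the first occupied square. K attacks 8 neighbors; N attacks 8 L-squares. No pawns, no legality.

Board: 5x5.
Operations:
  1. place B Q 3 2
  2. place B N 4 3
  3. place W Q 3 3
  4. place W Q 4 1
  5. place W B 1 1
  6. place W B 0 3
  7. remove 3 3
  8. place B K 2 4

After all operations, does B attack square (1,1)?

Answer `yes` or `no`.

Answer: no

Derivation:
Op 1: place BQ@(3,2)
Op 2: place BN@(4,3)
Op 3: place WQ@(3,3)
Op 4: place WQ@(4,1)
Op 5: place WB@(1,1)
Op 6: place WB@(0,3)
Op 7: remove (3,3)
Op 8: place BK@(2,4)
Per-piece attacks for B:
  BK@(2,4): attacks (2,3) (3,4) (1,4) (3,3) (1,3)
  BQ@(3,2): attacks (3,3) (3,4) (3,1) (3,0) (4,2) (2,2) (1,2) (0,2) (4,3) (4,1) (2,3) (1,4) (2,1) (1,0) [ray(1,1) blocked at (4,3); ray(1,-1) blocked at (4,1)]
  BN@(4,3): attacks (2,4) (3,1) (2,2)
B attacks (1,1): no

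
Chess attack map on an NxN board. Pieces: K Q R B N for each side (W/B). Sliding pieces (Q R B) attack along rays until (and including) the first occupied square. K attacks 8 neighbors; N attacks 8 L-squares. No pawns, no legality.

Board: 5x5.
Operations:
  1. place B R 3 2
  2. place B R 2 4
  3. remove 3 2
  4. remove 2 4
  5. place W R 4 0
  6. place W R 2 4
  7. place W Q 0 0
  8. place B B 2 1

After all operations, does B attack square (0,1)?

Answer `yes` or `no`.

Answer: no

Derivation:
Op 1: place BR@(3,2)
Op 2: place BR@(2,4)
Op 3: remove (3,2)
Op 4: remove (2,4)
Op 5: place WR@(4,0)
Op 6: place WR@(2,4)
Op 7: place WQ@(0,0)
Op 8: place BB@(2,1)
Per-piece attacks for B:
  BB@(2,1): attacks (3,2) (4,3) (3,0) (1,2) (0,3) (1,0)
B attacks (0,1): no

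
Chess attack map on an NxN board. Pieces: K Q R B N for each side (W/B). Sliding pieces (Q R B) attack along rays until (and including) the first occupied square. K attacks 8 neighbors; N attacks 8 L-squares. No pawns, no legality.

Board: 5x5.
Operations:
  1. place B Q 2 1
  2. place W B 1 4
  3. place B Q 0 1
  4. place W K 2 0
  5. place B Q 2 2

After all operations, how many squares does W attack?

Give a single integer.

Op 1: place BQ@(2,1)
Op 2: place WB@(1,4)
Op 3: place BQ@(0,1)
Op 4: place WK@(2,0)
Op 5: place BQ@(2,2)
Per-piece attacks for W:
  WB@(1,4): attacks (2,3) (3,2) (4,1) (0,3)
  WK@(2,0): attacks (2,1) (3,0) (1,0) (3,1) (1,1)
Union (9 distinct): (0,3) (1,0) (1,1) (2,1) (2,3) (3,0) (3,1) (3,2) (4,1)

Answer: 9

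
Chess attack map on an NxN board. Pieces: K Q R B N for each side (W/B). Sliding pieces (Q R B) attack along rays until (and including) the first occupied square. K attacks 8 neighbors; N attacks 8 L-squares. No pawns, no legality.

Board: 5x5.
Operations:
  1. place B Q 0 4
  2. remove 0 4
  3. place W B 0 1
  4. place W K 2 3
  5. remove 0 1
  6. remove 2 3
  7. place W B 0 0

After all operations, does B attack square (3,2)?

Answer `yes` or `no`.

Op 1: place BQ@(0,4)
Op 2: remove (0,4)
Op 3: place WB@(0,1)
Op 4: place WK@(2,3)
Op 5: remove (0,1)
Op 6: remove (2,3)
Op 7: place WB@(0,0)
Per-piece attacks for B:
B attacks (3,2): no

Answer: no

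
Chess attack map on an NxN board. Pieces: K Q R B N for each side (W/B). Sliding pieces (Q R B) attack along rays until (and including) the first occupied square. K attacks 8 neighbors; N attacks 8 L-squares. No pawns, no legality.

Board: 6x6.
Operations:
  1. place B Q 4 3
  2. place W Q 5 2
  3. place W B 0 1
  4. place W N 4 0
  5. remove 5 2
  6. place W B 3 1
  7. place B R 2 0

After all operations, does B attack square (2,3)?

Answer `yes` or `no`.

Answer: yes

Derivation:
Op 1: place BQ@(4,3)
Op 2: place WQ@(5,2)
Op 3: place WB@(0,1)
Op 4: place WN@(4,0)
Op 5: remove (5,2)
Op 6: place WB@(3,1)
Op 7: place BR@(2,0)
Per-piece attacks for B:
  BR@(2,0): attacks (2,1) (2,2) (2,3) (2,4) (2,5) (3,0) (4,0) (1,0) (0,0) [ray(1,0) blocked at (4,0)]
  BQ@(4,3): attacks (4,4) (4,5) (4,2) (4,1) (4,0) (5,3) (3,3) (2,3) (1,3) (0,3) (5,4) (5,2) (3,4) (2,5) (3,2) (2,1) (1,0) [ray(0,-1) blocked at (4,0)]
B attacks (2,3): yes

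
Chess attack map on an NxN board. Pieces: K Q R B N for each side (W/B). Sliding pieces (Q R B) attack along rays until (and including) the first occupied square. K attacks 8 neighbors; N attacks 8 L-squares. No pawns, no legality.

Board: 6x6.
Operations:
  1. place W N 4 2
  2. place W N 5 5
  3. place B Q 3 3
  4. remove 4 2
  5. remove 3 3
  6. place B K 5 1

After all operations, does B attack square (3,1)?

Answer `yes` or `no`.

Answer: no

Derivation:
Op 1: place WN@(4,2)
Op 2: place WN@(5,5)
Op 3: place BQ@(3,3)
Op 4: remove (4,2)
Op 5: remove (3,3)
Op 6: place BK@(5,1)
Per-piece attacks for B:
  BK@(5,1): attacks (5,2) (5,0) (4,1) (4,2) (4,0)
B attacks (3,1): no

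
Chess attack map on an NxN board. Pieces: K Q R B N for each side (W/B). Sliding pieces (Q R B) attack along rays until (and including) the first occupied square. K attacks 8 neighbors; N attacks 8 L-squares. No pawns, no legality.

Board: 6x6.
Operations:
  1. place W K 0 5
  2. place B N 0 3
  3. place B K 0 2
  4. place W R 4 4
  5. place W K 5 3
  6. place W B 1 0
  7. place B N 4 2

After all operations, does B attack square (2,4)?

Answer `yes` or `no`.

Answer: yes

Derivation:
Op 1: place WK@(0,5)
Op 2: place BN@(0,3)
Op 3: place BK@(0,2)
Op 4: place WR@(4,4)
Op 5: place WK@(5,3)
Op 6: place WB@(1,0)
Op 7: place BN@(4,2)
Per-piece attacks for B:
  BK@(0,2): attacks (0,3) (0,1) (1,2) (1,3) (1,1)
  BN@(0,3): attacks (1,5) (2,4) (1,1) (2,2)
  BN@(4,2): attacks (5,4) (3,4) (2,3) (5,0) (3,0) (2,1)
B attacks (2,4): yes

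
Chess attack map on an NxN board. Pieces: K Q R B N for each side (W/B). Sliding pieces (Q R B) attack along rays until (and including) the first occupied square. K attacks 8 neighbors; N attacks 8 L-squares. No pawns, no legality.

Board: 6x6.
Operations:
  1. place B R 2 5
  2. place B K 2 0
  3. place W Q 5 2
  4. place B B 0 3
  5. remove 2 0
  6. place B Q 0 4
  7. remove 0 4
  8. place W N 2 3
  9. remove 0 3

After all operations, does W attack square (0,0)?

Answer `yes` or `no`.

Op 1: place BR@(2,5)
Op 2: place BK@(2,0)
Op 3: place WQ@(5,2)
Op 4: place BB@(0,3)
Op 5: remove (2,0)
Op 6: place BQ@(0,4)
Op 7: remove (0,4)
Op 8: place WN@(2,3)
Op 9: remove (0,3)
Per-piece attacks for W:
  WN@(2,3): attacks (3,5) (4,4) (1,5) (0,4) (3,1) (4,2) (1,1) (0,2)
  WQ@(5,2): attacks (5,3) (5,4) (5,5) (5,1) (5,0) (4,2) (3,2) (2,2) (1,2) (0,2) (4,3) (3,4) (2,5) (4,1) (3,0) [ray(-1,1) blocked at (2,5)]
W attacks (0,0): no

Answer: no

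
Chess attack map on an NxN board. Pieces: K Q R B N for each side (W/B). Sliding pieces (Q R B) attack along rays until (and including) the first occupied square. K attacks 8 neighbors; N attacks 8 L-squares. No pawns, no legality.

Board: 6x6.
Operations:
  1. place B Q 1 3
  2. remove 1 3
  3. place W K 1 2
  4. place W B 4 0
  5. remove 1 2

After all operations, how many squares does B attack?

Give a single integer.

Op 1: place BQ@(1,3)
Op 2: remove (1,3)
Op 3: place WK@(1,2)
Op 4: place WB@(4,0)
Op 5: remove (1,2)
Per-piece attacks for B:
Union (0 distinct): (none)

Answer: 0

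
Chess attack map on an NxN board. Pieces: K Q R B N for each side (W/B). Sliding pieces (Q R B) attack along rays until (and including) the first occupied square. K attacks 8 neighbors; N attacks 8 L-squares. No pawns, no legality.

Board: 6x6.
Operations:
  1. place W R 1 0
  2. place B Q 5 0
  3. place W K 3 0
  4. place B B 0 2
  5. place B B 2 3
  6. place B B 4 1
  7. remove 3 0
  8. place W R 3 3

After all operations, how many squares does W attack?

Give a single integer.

Answer: 17

Derivation:
Op 1: place WR@(1,0)
Op 2: place BQ@(5,0)
Op 3: place WK@(3,0)
Op 4: place BB@(0,2)
Op 5: place BB@(2,3)
Op 6: place BB@(4,1)
Op 7: remove (3,0)
Op 8: place WR@(3,3)
Per-piece attacks for W:
  WR@(1,0): attacks (1,1) (1,2) (1,3) (1,4) (1,5) (2,0) (3,0) (4,0) (5,0) (0,0) [ray(1,0) blocked at (5,0)]
  WR@(3,3): attacks (3,4) (3,5) (3,2) (3,1) (3,0) (4,3) (5,3) (2,3) [ray(-1,0) blocked at (2,3)]
Union (17 distinct): (0,0) (1,1) (1,2) (1,3) (1,4) (1,5) (2,0) (2,3) (3,0) (3,1) (3,2) (3,4) (3,5) (4,0) (4,3) (5,0) (5,3)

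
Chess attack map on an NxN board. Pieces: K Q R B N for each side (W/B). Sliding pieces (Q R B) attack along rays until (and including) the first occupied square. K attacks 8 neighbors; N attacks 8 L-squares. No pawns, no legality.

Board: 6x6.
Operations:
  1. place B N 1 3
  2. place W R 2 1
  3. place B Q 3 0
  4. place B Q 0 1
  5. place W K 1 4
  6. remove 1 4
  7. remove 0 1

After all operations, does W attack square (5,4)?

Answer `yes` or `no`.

Answer: no

Derivation:
Op 1: place BN@(1,3)
Op 2: place WR@(2,1)
Op 3: place BQ@(3,0)
Op 4: place BQ@(0,1)
Op 5: place WK@(1,4)
Op 6: remove (1,4)
Op 7: remove (0,1)
Per-piece attacks for W:
  WR@(2,1): attacks (2,2) (2,3) (2,4) (2,5) (2,0) (3,1) (4,1) (5,1) (1,1) (0,1)
W attacks (5,4): no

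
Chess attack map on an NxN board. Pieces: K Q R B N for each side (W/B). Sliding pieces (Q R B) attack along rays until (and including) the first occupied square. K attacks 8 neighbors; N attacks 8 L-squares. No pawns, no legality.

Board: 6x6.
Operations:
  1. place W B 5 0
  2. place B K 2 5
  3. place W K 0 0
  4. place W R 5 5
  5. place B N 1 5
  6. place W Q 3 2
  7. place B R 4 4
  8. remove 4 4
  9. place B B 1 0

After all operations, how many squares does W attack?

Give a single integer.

Answer: 26

Derivation:
Op 1: place WB@(5,0)
Op 2: place BK@(2,5)
Op 3: place WK@(0,0)
Op 4: place WR@(5,5)
Op 5: place BN@(1,5)
Op 6: place WQ@(3,2)
Op 7: place BR@(4,4)
Op 8: remove (4,4)
Op 9: place BB@(1,0)
Per-piece attacks for W:
  WK@(0,0): attacks (0,1) (1,0) (1,1)
  WQ@(3,2): attacks (3,3) (3,4) (3,5) (3,1) (3,0) (4,2) (5,2) (2,2) (1,2) (0,2) (4,3) (5,4) (4,1) (5,0) (2,3) (1,4) (0,5) (2,1) (1,0) [ray(1,-1) blocked at (5,0); ray(-1,-1) blocked at (1,0)]
  WB@(5,0): attacks (4,1) (3,2) [ray(-1,1) blocked at (3,2)]
  WR@(5,5): attacks (5,4) (5,3) (5,2) (5,1) (5,0) (4,5) (3,5) (2,5) [ray(0,-1) blocked at (5,0); ray(-1,0) blocked at (2,5)]
Union (26 distinct): (0,1) (0,2) (0,5) (1,0) (1,1) (1,2) (1,4) (2,1) (2,2) (2,3) (2,5) (3,0) (3,1) (3,2) (3,3) (3,4) (3,5) (4,1) (4,2) (4,3) (4,5) (5,0) (5,1) (5,2) (5,3) (5,4)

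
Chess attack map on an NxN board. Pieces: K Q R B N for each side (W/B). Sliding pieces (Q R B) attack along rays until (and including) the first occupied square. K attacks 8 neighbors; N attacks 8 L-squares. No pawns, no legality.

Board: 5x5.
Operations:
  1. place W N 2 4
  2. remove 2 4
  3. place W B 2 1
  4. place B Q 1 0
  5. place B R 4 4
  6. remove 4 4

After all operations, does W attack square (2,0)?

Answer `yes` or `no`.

Answer: no

Derivation:
Op 1: place WN@(2,4)
Op 2: remove (2,4)
Op 3: place WB@(2,1)
Op 4: place BQ@(1,0)
Op 5: place BR@(4,4)
Op 6: remove (4,4)
Per-piece attacks for W:
  WB@(2,1): attacks (3,2) (4,3) (3,0) (1,2) (0,3) (1,0) [ray(-1,-1) blocked at (1,0)]
W attacks (2,0): no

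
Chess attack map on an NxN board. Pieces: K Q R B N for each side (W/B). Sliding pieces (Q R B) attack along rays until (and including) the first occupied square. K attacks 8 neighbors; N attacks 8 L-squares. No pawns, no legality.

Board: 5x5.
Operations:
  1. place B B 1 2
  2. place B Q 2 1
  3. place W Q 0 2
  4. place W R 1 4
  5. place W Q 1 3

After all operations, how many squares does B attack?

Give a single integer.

Op 1: place BB@(1,2)
Op 2: place BQ@(2,1)
Op 3: place WQ@(0,2)
Op 4: place WR@(1,4)
Op 5: place WQ@(1,3)
Per-piece attacks for B:
  BB@(1,2): attacks (2,3) (3,4) (2,1) (0,3) (0,1) [ray(1,-1) blocked at (2,1)]
  BQ@(2,1): attacks (2,2) (2,3) (2,4) (2,0) (3,1) (4,1) (1,1) (0,1) (3,2) (4,3) (3,0) (1,2) (1,0) [ray(-1,1) blocked at (1,2)]
Union (16 distinct): (0,1) (0,3) (1,0) (1,1) (1,2) (2,0) (2,1) (2,2) (2,3) (2,4) (3,0) (3,1) (3,2) (3,4) (4,1) (4,3)

Answer: 16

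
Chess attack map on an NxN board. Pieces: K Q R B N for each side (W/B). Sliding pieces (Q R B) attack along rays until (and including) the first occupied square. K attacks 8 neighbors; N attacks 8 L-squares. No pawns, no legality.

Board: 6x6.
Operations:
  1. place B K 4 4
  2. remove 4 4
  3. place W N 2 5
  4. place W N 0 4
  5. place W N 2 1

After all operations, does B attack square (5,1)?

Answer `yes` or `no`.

Op 1: place BK@(4,4)
Op 2: remove (4,4)
Op 3: place WN@(2,5)
Op 4: place WN@(0,4)
Op 5: place WN@(2,1)
Per-piece attacks for B:
B attacks (5,1): no

Answer: no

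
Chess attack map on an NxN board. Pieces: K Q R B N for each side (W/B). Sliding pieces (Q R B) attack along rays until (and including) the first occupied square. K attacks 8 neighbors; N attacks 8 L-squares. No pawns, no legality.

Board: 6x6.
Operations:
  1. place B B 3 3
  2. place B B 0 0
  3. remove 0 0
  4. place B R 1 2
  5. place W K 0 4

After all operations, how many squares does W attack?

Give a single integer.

Answer: 5

Derivation:
Op 1: place BB@(3,3)
Op 2: place BB@(0,0)
Op 3: remove (0,0)
Op 4: place BR@(1,2)
Op 5: place WK@(0,4)
Per-piece attacks for W:
  WK@(0,4): attacks (0,5) (0,3) (1,4) (1,5) (1,3)
Union (5 distinct): (0,3) (0,5) (1,3) (1,4) (1,5)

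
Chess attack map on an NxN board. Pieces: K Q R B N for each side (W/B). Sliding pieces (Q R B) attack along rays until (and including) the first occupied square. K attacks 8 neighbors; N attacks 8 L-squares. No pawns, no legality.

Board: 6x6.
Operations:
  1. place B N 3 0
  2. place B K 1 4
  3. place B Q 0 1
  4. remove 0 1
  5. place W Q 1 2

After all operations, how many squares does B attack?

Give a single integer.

Op 1: place BN@(3,0)
Op 2: place BK@(1,4)
Op 3: place BQ@(0,1)
Op 4: remove (0,1)
Op 5: place WQ@(1,2)
Per-piece attacks for B:
  BK@(1,4): attacks (1,5) (1,3) (2,4) (0,4) (2,5) (2,3) (0,5) (0,3)
  BN@(3,0): attacks (4,2) (5,1) (2,2) (1,1)
Union (12 distinct): (0,3) (0,4) (0,5) (1,1) (1,3) (1,5) (2,2) (2,3) (2,4) (2,5) (4,2) (5,1)

Answer: 12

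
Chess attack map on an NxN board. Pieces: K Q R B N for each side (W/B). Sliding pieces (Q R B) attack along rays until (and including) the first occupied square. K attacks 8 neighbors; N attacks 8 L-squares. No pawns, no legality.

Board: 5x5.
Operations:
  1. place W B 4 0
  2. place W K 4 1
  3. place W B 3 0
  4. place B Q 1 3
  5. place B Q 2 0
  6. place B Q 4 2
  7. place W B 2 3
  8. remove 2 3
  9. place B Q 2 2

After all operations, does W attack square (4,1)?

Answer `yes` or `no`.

Answer: yes

Derivation:
Op 1: place WB@(4,0)
Op 2: place WK@(4,1)
Op 3: place WB@(3,0)
Op 4: place BQ@(1,3)
Op 5: place BQ@(2,0)
Op 6: place BQ@(4,2)
Op 7: place WB@(2,3)
Op 8: remove (2,3)
Op 9: place BQ@(2,2)
Per-piece attacks for W:
  WB@(3,0): attacks (4,1) (2,1) (1,2) (0,3) [ray(1,1) blocked at (4,1)]
  WB@(4,0): attacks (3,1) (2,2) [ray(-1,1) blocked at (2,2)]
  WK@(4,1): attacks (4,2) (4,0) (3,1) (3,2) (3,0)
W attacks (4,1): yes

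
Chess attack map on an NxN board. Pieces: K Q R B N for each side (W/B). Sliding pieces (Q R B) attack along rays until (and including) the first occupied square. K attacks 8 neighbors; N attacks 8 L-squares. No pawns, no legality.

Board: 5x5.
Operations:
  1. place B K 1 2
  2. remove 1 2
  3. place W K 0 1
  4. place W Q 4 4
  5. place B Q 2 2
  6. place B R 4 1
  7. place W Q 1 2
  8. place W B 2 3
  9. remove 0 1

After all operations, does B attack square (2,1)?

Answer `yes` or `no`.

Op 1: place BK@(1,2)
Op 2: remove (1,2)
Op 3: place WK@(0,1)
Op 4: place WQ@(4,4)
Op 5: place BQ@(2,2)
Op 6: place BR@(4,1)
Op 7: place WQ@(1,2)
Op 8: place WB@(2,3)
Op 9: remove (0,1)
Per-piece attacks for B:
  BQ@(2,2): attacks (2,3) (2,1) (2,0) (3,2) (4,2) (1,2) (3,3) (4,4) (3,1) (4,0) (1,3) (0,4) (1,1) (0,0) [ray(0,1) blocked at (2,3); ray(-1,0) blocked at (1,2); ray(1,1) blocked at (4,4)]
  BR@(4,1): attacks (4,2) (4,3) (4,4) (4,0) (3,1) (2,1) (1,1) (0,1) [ray(0,1) blocked at (4,4)]
B attacks (2,1): yes

Answer: yes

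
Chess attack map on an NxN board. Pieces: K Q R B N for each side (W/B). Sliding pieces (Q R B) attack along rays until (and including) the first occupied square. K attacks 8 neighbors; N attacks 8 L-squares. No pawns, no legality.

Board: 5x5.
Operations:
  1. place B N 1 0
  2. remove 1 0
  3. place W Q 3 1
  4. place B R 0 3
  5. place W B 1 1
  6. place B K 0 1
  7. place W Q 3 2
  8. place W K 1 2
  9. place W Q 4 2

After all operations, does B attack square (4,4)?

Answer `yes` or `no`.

Answer: no

Derivation:
Op 1: place BN@(1,0)
Op 2: remove (1,0)
Op 3: place WQ@(3,1)
Op 4: place BR@(0,3)
Op 5: place WB@(1,1)
Op 6: place BK@(0,1)
Op 7: place WQ@(3,2)
Op 8: place WK@(1,2)
Op 9: place WQ@(4,2)
Per-piece attacks for B:
  BK@(0,1): attacks (0,2) (0,0) (1,1) (1,2) (1,0)
  BR@(0,3): attacks (0,4) (0,2) (0,1) (1,3) (2,3) (3,3) (4,3) [ray(0,-1) blocked at (0,1)]
B attacks (4,4): no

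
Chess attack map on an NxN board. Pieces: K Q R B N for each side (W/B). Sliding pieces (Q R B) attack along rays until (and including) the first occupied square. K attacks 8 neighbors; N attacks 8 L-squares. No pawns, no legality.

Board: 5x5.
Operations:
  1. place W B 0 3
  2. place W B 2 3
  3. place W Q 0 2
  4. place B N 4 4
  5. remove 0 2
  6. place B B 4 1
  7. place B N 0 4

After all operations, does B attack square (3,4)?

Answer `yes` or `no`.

Op 1: place WB@(0,3)
Op 2: place WB@(2,3)
Op 3: place WQ@(0,2)
Op 4: place BN@(4,4)
Op 5: remove (0,2)
Op 6: place BB@(4,1)
Op 7: place BN@(0,4)
Per-piece attacks for B:
  BN@(0,4): attacks (1,2) (2,3)
  BB@(4,1): attacks (3,2) (2,3) (3,0) [ray(-1,1) blocked at (2,3)]
  BN@(4,4): attacks (3,2) (2,3)
B attacks (3,4): no

Answer: no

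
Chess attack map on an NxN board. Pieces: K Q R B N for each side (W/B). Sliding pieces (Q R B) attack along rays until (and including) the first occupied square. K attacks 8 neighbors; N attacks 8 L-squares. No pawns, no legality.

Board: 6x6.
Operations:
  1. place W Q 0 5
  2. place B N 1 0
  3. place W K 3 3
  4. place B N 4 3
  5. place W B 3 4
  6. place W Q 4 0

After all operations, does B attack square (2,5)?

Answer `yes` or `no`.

Op 1: place WQ@(0,5)
Op 2: place BN@(1,0)
Op 3: place WK@(3,3)
Op 4: place BN@(4,3)
Op 5: place WB@(3,4)
Op 6: place WQ@(4,0)
Per-piece attacks for B:
  BN@(1,0): attacks (2,2) (3,1) (0,2)
  BN@(4,3): attacks (5,5) (3,5) (2,4) (5,1) (3,1) (2,2)
B attacks (2,5): no

Answer: no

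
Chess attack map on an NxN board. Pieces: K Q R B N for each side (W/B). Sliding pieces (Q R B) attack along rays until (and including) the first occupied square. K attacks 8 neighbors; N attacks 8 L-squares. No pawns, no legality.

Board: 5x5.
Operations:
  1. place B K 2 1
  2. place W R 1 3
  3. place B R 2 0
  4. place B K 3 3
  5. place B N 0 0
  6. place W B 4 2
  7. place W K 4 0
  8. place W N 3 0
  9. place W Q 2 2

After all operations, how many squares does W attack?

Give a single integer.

Op 1: place BK@(2,1)
Op 2: place WR@(1,3)
Op 3: place BR@(2,0)
Op 4: place BK@(3,3)
Op 5: place BN@(0,0)
Op 6: place WB@(4,2)
Op 7: place WK@(4,0)
Op 8: place WN@(3,0)
Op 9: place WQ@(2,2)
Per-piece attacks for W:
  WR@(1,3): attacks (1,4) (1,2) (1,1) (1,0) (2,3) (3,3) (0,3) [ray(1,0) blocked at (3,3)]
  WQ@(2,2): attacks (2,3) (2,4) (2,1) (3,2) (4,2) (1,2) (0,2) (3,3) (3,1) (4,0) (1,3) (1,1) (0,0) [ray(0,-1) blocked at (2,1); ray(1,0) blocked at (4,2); ray(1,1) blocked at (3,3); ray(1,-1) blocked at (4,0); ray(-1,1) blocked at (1,3); ray(-1,-1) blocked at (0,0)]
  WN@(3,0): attacks (4,2) (2,2) (1,1)
  WK@(4,0): attacks (4,1) (3,0) (3,1)
  WB@(4,2): attacks (3,3) (3,1) (2,0) [ray(-1,1) blocked at (3,3); ray(-1,-1) blocked at (2,0)]
Union (20 distinct): (0,0) (0,2) (0,3) (1,0) (1,1) (1,2) (1,3) (1,4) (2,0) (2,1) (2,2) (2,3) (2,4) (3,0) (3,1) (3,2) (3,3) (4,0) (4,1) (4,2)

Answer: 20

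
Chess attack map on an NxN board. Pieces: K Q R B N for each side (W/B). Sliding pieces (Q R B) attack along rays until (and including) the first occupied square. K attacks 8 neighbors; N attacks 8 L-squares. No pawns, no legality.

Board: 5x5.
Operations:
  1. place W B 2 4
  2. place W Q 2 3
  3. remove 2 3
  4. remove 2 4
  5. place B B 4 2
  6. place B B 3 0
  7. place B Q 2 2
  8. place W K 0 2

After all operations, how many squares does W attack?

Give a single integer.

Op 1: place WB@(2,4)
Op 2: place WQ@(2,3)
Op 3: remove (2,3)
Op 4: remove (2,4)
Op 5: place BB@(4,2)
Op 6: place BB@(3,0)
Op 7: place BQ@(2,2)
Op 8: place WK@(0,2)
Per-piece attacks for W:
  WK@(0,2): attacks (0,3) (0,1) (1,2) (1,3) (1,1)
Union (5 distinct): (0,1) (0,3) (1,1) (1,2) (1,3)

Answer: 5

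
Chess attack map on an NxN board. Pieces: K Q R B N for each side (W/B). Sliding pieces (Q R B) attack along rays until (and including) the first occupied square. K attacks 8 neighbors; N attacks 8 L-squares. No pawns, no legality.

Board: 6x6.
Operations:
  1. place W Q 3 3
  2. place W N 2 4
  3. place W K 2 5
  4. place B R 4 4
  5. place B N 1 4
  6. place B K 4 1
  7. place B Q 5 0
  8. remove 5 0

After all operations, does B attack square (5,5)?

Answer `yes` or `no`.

Op 1: place WQ@(3,3)
Op 2: place WN@(2,4)
Op 3: place WK@(2,5)
Op 4: place BR@(4,4)
Op 5: place BN@(1,4)
Op 6: place BK@(4,1)
Op 7: place BQ@(5,0)
Op 8: remove (5,0)
Per-piece attacks for B:
  BN@(1,4): attacks (3,5) (2,2) (3,3) (0,2)
  BK@(4,1): attacks (4,2) (4,0) (5,1) (3,1) (5,2) (5,0) (3,2) (3,0)
  BR@(4,4): attacks (4,5) (4,3) (4,2) (4,1) (5,4) (3,4) (2,4) [ray(0,-1) blocked at (4,1); ray(-1,0) blocked at (2,4)]
B attacks (5,5): no

Answer: no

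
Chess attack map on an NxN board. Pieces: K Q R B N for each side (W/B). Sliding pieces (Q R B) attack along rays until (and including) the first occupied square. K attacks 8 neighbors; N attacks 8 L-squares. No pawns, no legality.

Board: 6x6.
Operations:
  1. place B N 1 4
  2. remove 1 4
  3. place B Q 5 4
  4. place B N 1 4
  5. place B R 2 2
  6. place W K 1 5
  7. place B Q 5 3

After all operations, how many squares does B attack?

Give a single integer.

Answer: 27

Derivation:
Op 1: place BN@(1,4)
Op 2: remove (1,4)
Op 3: place BQ@(5,4)
Op 4: place BN@(1,4)
Op 5: place BR@(2,2)
Op 6: place WK@(1,5)
Op 7: place BQ@(5,3)
Per-piece attacks for B:
  BN@(1,4): attacks (3,5) (2,2) (3,3) (0,2)
  BR@(2,2): attacks (2,3) (2,4) (2,5) (2,1) (2,0) (3,2) (4,2) (5,2) (1,2) (0,2)
  BQ@(5,3): attacks (5,4) (5,2) (5,1) (5,0) (4,3) (3,3) (2,3) (1,3) (0,3) (4,4) (3,5) (4,2) (3,1) (2,0) [ray(0,1) blocked at (5,4)]
  BQ@(5,4): attacks (5,5) (5,3) (4,4) (3,4) (2,4) (1,4) (4,5) (4,3) (3,2) (2,1) (1,0) [ray(0,-1) blocked at (5,3); ray(-1,0) blocked at (1,4)]
Union (27 distinct): (0,2) (0,3) (1,0) (1,2) (1,3) (1,4) (2,0) (2,1) (2,2) (2,3) (2,4) (2,5) (3,1) (3,2) (3,3) (3,4) (3,5) (4,2) (4,3) (4,4) (4,5) (5,0) (5,1) (5,2) (5,3) (5,4) (5,5)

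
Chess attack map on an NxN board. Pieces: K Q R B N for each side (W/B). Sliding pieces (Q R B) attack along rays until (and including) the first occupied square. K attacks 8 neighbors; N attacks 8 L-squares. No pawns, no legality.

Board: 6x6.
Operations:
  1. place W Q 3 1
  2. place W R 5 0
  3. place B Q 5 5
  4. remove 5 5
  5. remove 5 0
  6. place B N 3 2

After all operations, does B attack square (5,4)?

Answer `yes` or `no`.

Op 1: place WQ@(3,1)
Op 2: place WR@(5,0)
Op 3: place BQ@(5,5)
Op 4: remove (5,5)
Op 5: remove (5,0)
Op 6: place BN@(3,2)
Per-piece attacks for B:
  BN@(3,2): attacks (4,4) (5,3) (2,4) (1,3) (4,0) (5,1) (2,0) (1,1)
B attacks (5,4): no

Answer: no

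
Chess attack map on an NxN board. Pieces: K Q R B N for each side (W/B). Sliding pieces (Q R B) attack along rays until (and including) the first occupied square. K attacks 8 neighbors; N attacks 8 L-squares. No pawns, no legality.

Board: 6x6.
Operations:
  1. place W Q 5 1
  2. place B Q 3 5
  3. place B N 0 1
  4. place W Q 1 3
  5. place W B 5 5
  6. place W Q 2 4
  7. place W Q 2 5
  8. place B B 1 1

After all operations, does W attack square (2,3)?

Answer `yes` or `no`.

Op 1: place WQ@(5,1)
Op 2: place BQ@(3,5)
Op 3: place BN@(0,1)
Op 4: place WQ@(1,3)
Op 5: place WB@(5,5)
Op 6: place WQ@(2,4)
Op 7: place WQ@(2,5)
Op 8: place BB@(1,1)
Per-piece attacks for W:
  WQ@(1,3): attacks (1,4) (1,5) (1,2) (1,1) (2,3) (3,3) (4,3) (5,3) (0,3) (2,4) (2,2) (3,1) (4,0) (0,4) (0,2) [ray(0,-1) blocked at (1,1); ray(1,1) blocked at (2,4)]
  WQ@(2,4): attacks (2,5) (2,3) (2,2) (2,1) (2,0) (3,4) (4,4) (5,4) (1,4) (0,4) (3,5) (3,3) (4,2) (5,1) (1,5) (1,3) [ray(0,1) blocked at (2,5); ray(1,1) blocked at (3,5); ray(1,-1) blocked at (5,1); ray(-1,-1) blocked at (1,3)]
  WQ@(2,5): attacks (2,4) (3,5) (1,5) (0,5) (3,4) (4,3) (5,2) (1,4) (0,3) [ray(0,-1) blocked at (2,4); ray(1,0) blocked at (3,5)]
  WQ@(5,1): attacks (5,2) (5,3) (5,4) (5,5) (5,0) (4,1) (3,1) (2,1) (1,1) (4,2) (3,3) (2,4) (4,0) [ray(0,1) blocked at (5,5); ray(-1,0) blocked at (1,1); ray(-1,1) blocked at (2,4)]
  WB@(5,5): attacks (4,4) (3,3) (2,2) (1,1) [ray(-1,-1) blocked at (1,1)]
W attacks (2,3): yes

Answer: yes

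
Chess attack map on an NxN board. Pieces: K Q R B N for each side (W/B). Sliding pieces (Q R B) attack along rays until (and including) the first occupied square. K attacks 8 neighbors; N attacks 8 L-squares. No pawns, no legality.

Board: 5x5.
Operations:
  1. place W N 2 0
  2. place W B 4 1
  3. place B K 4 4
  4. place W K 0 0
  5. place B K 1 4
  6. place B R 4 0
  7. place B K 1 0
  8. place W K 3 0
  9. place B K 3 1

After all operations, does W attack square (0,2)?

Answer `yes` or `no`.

Answer: no

Derivation:
Op 1: place WN@(2,0)
Op 2: place WB@(4,1)
Op 3: place BK@(4,4)
Op 4: place WK@(0,0)
Op 5: place BK@(1,4)
Op 6: place BR@(4,0)
Op 7: place BK@(1,0)
Op 8: place WK@(3,0)
Op 9: place BK@(3,1)
Per-piece attacks for W:
  WK@(0,0): attacks (0,1) (1,0) (1,1)
  WN@(2,0): attacks (3,2) (4,1) (1,2) (0,1)
  WK@(3,0): attacks (3,1) (4,0) (2,0) (4,1) (2,1)
  WB@(4,1): attacks (3,2) (2,3) (1,4) (3,0) [ray(-1,1) blocked at (1,4); ray(-1,-1) blocked at (3,0)]
W attacks (0,2): no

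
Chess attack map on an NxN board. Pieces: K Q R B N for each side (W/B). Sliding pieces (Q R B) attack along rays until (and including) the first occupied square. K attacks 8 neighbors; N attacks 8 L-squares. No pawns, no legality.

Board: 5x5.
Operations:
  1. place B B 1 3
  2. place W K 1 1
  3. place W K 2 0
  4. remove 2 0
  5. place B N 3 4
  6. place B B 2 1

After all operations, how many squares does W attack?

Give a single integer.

Answer: 8

Derivation:
Op 1: place BB@(1,3)
Op 2: place WK@(1,1)
Op 3: place WK@(2,0)
Op 4: remove (2,0)
Op 5: place BN@(3,4)
Op 6: place BB@(2,1)
Per-piece attacks for W:
  WK@(1,1): attacks (1,2) (1,0) (2,1) (0,1) (2,2) (2,0) (0,2) (0,0)
Union (8 distinct): (0,0) (0,1) (0,2) (1,0) (1,2) (2,0) (2,1) (2,2)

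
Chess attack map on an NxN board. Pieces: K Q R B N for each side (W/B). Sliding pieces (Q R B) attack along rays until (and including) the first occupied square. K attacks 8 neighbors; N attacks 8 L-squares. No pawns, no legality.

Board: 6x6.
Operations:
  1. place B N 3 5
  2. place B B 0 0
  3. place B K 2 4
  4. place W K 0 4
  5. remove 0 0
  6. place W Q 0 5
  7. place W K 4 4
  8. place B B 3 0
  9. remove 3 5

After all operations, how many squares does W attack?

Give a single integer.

Op 1: place BN@(3,5)
Op 2: place BB@(0,0)
Op 3: place BK@(2,4)
Op 4: place WK@(0,4)
Op 5: remove (0,0)
Op 6: place WQ@(0,5)
Op 7: place WK@(4,4)
Op 8: place BB@(3,0)
Op 9: remove (3,5)
Per-piece attacks for W:
  WK@(0,4): attacks (0,5) (0,3) (1,4) (1,5) (1,3)
  WQ@(0,5): attacks (0,4) (1,5) (2,5) (3,5) (4,5) (5,5) (1,4) (2,3) (3,2) (4,1) (5,0) [ray(0,-1) blocked at (0,4)]
  WK@(4,4): attacks (4,5) (4,3) (5,4) (3,4) (5,5) (5,3) (3,5) (3,3)
Union (19 distinct): (0,3) (0,4) (0,5) (1,3) (1,4) (1,5) (2,3) (2,5) (3,2) (3,3) (3,4) (3,5) (4,1) (4,3) (4,5) (5,0) (5,3) (5,4) (5,5)

Answer: 19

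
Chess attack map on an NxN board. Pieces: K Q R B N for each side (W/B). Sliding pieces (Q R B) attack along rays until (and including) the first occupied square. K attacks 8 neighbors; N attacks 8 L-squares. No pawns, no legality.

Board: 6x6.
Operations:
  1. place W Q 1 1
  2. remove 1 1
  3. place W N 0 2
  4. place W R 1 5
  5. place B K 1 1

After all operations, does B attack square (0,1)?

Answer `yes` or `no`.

Answer: yes

Derivation:
Op 1: place WQ@(1,1)
Op 2: remove (1,1)
Op 3: place WN@(0,2)
Op 4: place WR@(1,5)
Op 5: place BK@(1,1)
Per-piece attacks for B:
  BK@(1,1): attacks (1,2) (1,0) (2,1) (0,1) (2,2) (2,0) (0,2) (0,0)
B attacks (0,1): yes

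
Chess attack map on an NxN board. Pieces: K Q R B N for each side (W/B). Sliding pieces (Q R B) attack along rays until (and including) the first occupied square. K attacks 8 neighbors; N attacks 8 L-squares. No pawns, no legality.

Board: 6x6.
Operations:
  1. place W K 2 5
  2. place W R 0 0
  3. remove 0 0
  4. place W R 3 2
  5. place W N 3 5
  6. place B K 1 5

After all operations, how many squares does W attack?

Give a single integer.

Answer: 16

Derivation:
Op 1: place WK@(2,5)
Op 2: place WR@(0,0)
Op 3: remove (0,0)
Op 4: place WR@(3,2)
Op 5: place WN@(3,5)
Op 6: place BK@(1,5)
Per-piece attacks for W:
  WK@(2,5): attacks (2,4) (3,5) (1,5) (3,4) (1,4)
  WR@(3,2): attacks (3,3) (3,4) (3,5) (3,1) (3,0) (4,2) (5,2) (2,2) (1,2) (0,2) [ray(0,1) blocked at (3,5)]
  WN@(3,5): attacks (4,3) (5,4) (2,3) (1,4)
Union (16 distinct): (0,2) (1,2) (1,4) (1,5) (2,2) (2,3) (2,4) (3,0) (3,1) (3,3) (3,4) (3,5) (4,2) (4,3) (5,2) (5,4)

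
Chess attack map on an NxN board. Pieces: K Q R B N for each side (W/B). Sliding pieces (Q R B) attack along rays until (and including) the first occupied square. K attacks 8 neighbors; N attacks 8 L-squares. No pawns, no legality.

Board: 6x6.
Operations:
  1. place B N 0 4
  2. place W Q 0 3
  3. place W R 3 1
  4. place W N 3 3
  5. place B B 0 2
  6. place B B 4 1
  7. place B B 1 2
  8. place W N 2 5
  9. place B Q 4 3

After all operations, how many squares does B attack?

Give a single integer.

Answer: 26

Derivation:
Op 1: place BN@(0,4)
Op 2: place WQ@(0,3)
Op 3: place WR@(3,1)
Op 4: place WN@(3,3)
Op 5: place BB@(0,2)
Op 6: place BB@(4,1)
Op 7: place BB@(1,2)
Op 8: place WN@(2,5)
Op 9: place BQ@(4,3)
Per-piece attacks for B:
  BB@(0,2): attacks (1,3) (2,4) (3,5) (1,1) (2,0)
  BN@(0,4): attacks (2,5) (1,2) (2,3)
  BB@(1,2): attacks (2,3) (3,4) (4,5) (2,1) (3,0) (0,3) (0,1) [ray(-1,1) blocked at (0,3)]
  BB@(4,1): attacks (5,2) (5,0) (3,2) (2,3) (1,4) (0,5) (3,0)
  BQ@(4,3): attacks (4,4) (4,5) (4,2) (4,1) (5,3) (3,3) (5,4) (5,2) (3,4) (2,5) (3,2) (2,1) (1,0) [ray(0,-1) blocked at (4,1); ray(-1,0) blocked at (3,3); ray(-1,1) blocked at (2,5)]
Union (26 distinct): (0,1) (0,3) (0,5) (1,0) (1,1) (1,2) (1,3) (1,4) (2,0) (2,1) (2,3) (2,4) (2,5) (3,0) (3,2) (3,3) (3,4) (3,5) (4,1) (4,2) (4,4) (4,5) (5,0) (5,2) (5,3) (5,4)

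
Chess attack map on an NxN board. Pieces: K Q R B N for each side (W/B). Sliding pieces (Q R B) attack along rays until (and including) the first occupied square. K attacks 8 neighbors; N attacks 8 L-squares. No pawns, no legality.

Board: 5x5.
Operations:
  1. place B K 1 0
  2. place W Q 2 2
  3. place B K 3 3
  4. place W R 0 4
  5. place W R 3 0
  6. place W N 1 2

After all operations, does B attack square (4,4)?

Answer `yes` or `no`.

Answer: yes

Derivation:
Op 1: place BK@(1,0)
Op 2: place WQ@(2,2)
Op 3: place BK@(3,3)
Op 4: place WR@(0,4)
Op 5: place WR@(3,0)
Op 6: place WN@(1,2)
Per-piece attacks for B:
  BK@(1,0): attacks (1,1) (2,0) (0,0) (2,1) (0,1)
  BK@(3,3): attacks (3,4) (3,2) (4,3) (2,3) (4,4) (4,2) (2,4) (2,2)
B attacks (4,4): yes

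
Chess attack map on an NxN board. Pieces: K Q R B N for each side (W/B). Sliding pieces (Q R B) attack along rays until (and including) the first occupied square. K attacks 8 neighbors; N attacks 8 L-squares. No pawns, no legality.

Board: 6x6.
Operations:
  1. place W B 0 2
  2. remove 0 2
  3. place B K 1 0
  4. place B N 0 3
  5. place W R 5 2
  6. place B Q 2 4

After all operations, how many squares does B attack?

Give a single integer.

Answer: 21

Derivation:
Op 1: place WB@(0,2)
Op 2: remove (0,2)
Op 3: place BK@(1,0)
Op 4: place BN@(0,3)
Op 5: place WR@(5,2)
Op 6: place BQ@(2,4)
Per-piece attacks for B:
  BN@(0,3): attacks (1,5) (2,4) (1,1) (2,2)
  BK@(1,0): attacks (1,1) (2,0) (0,0) (2,1) (0,1)
  BQ@(2,4): attacks (2,5) (2,3) (2,2) (2,1) (2,0) (3,4) (4,4) (5,4) (1,4) (0,4) (3,5) (3,3) (4,2) (5,1) (1,5) (1,3) (0,2)
Union (21 distinct): (0,0) (0,1) (0,2) (0,4) (1,1) (1,3) (1,4) (1,5) (2,0) (2,1) (2,2) (2,3) (2,4) (2,5) (3,3) (3,4) (3,5) (4,2) (4,4) (5,1) (5,4)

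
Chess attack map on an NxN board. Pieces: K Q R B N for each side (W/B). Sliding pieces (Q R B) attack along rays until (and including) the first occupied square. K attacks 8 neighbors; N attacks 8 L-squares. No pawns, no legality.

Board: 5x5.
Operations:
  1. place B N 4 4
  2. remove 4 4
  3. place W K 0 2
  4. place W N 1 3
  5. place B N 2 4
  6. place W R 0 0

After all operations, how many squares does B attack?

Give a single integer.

Answer: 4

Derivation:
Op 1: place BN@(4,4)
Op 2: remove (4,4)
Op 3: place WK@(0,2)
Op 4: place WN@(1,3)
Op 5: place BN@(2,4)
Op 6: place WR@(0,0)
Per-piece attacks for B:
  BN@(2,4): attacks (3,2) (4,3) (1,2) (0,3)
Union (4 distinct): (0,3) (1,2) (3,2) (4,3)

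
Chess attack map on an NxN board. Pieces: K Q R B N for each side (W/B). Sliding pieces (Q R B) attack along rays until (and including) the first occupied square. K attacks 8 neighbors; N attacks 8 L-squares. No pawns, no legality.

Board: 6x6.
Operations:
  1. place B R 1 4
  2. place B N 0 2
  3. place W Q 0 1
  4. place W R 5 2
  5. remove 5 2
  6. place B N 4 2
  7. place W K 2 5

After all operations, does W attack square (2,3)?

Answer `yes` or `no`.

Answer: yes

Derivation:
Op 1: place BR@(1,4)
Op 2: place BN@(0,2)
Op 3: place WQ@(0,1)
Op 4: place WR@(5,2)
Op 5: remove (5,2)
Op 6: place BN@(4,2)
Op 7: place WK@(2,5)
Per-piece attacks for W:
  WQ@(0,1): attacks (0,2) (0,0) (1,1) (2,1) (3,1) (4,1) (5,1) (1,2) (2,3) (3,4) (4,5) (1,0) [ray(0,1) blocked at (0,2)]
  WK@(2,5): attacks (2,4) (3,5) (1,5) (3,4) (1,4)
W attacks (2,3): yes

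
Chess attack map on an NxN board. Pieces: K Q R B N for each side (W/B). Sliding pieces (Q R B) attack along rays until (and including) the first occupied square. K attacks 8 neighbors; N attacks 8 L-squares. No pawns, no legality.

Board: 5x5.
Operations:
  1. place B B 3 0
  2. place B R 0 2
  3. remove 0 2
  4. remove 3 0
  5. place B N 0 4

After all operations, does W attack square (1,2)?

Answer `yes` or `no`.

Op 1: place BB@(3,0)
Op 2: place BR@(0,2)
Op 3: remove (0,2)
Op 4: remove (3,0)
Op 5: place BN@(0,4)
Per-piece attacks for W:
W attacks (1,2): no

Answer: no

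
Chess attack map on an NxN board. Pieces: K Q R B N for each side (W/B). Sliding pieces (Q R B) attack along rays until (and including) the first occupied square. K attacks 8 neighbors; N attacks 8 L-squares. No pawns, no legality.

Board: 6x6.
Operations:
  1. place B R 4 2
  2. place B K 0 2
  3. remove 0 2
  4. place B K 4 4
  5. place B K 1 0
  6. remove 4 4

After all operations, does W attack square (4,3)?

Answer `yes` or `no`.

Op 1: place BR@(4,2)
Op 2: place BK@(0,2)
Op 3: remove (0,2)
Op 4: place BK@(4,4)
Op 5: place BK@(1,0)
Op 6: remove (4,4)
Per-piece attacks for W:
W attacks (4,3): no

Answer: no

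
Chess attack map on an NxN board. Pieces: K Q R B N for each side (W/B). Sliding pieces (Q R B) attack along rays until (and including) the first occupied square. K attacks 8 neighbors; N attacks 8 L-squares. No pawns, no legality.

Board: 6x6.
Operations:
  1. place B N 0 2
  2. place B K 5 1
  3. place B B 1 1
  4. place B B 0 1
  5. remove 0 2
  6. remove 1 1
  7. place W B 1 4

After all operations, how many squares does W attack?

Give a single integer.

Op 1: place BN@(0,2)
Op 2: place BK@(5,1)
Op 3: place BB@(1,1)
Op 4: place BB@(0,1)
Op 5: remove (0,2)
Op 6: remove (1,1)
Op 7: place WB@(1,4)
Per-piece attacks for W:
  WB@(1,4): attacks (2,5) (2,3) (3,2) (4,1) (5,0) (0,5) (0,3)
Union (7 distinct): (0,3) (0,5) (2,3) (2,5) (3,2) (4,1) (5,0)

Answer: 7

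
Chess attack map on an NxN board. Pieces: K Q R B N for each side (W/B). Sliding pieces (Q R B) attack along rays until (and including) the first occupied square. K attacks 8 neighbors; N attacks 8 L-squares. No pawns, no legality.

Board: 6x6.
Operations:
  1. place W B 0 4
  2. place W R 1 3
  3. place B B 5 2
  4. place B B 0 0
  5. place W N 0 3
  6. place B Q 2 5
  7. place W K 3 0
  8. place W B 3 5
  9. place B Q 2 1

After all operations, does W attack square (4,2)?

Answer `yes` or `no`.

Op 1: place WB@(0,4)
Op 2: place WR@(1,3)
Op 3: place BB@(5,2)
Op 4: place BB@(0,0)
Op 5: place WN@(0,3)
Op 6: place BQ@(2,5)
Op 7: place WK@(3,0)
Op 8: place WB@(3,5)
Op 9: place BQ@(2,1)
Per-piece attacks for W:
  WN@(0,3): attacks (1,5) (2,4) (1,1) (2,2)
  WB@(0,4): attacks (1,5) (1,3) [ray(1,-1) blocked at (1,3)]
  WR@(1,3): attacks (1,4) (1,5) (1,2) (1,1) (1,0) (2,3) (3,3) (4,3) (5,3) (0,3) [ray(-1,0) blocked at (0,3)]
  WK@(3,0): attacks (3,1) (4,0) (2,0) (4,1) (2,1)
  WB@(3,5): attacks (4,4) (5,3) (2,4) (1,3) [ray(-1,-1) blocked at (1,3)]
W attacks (4,2): no

Answer: no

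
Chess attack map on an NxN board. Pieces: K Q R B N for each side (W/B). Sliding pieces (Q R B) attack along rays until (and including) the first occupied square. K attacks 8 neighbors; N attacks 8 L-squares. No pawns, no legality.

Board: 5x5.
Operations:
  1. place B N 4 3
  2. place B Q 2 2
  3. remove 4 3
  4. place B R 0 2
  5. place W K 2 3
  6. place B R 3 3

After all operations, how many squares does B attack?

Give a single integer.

Answer: 20

Derivation:
Op 1: place BN@(4,3)
Op 2: place BQ@(2,2)
Op 3: remove (4,3)
Op 4: place BR@(0,2)
Op 5: place WK@(2,3)
Op 6: place BR@(3,3)
Per-piece attacks for B:
  BR@(0,2): attacks (0,3) (0,4) (0,1) (0,0) (1,2) (2,2) [ray(1,0) blocked at (2,2)]
  BQ@(2,2): attacks (2,3) (2,1) (2,0) (3,2) (4,2) (1,2) (0,2) (3,3) (3,1) (4,0) (1,3) (0,4) (1,1) (0,0) [ray(0,1) blocked at (2,3); ray(-1,0) blocked at (0,2); ray(1,1) blocked at (3,3)]
  BR@(3,3): attacks (3,4) (3,2) (3,1) (3,0) (4,3) (2,3) [ray(-1,0) blocked at (2,3)]
Union (20 distinct): (0,0) (0,1) (0,2) (0,3) (0,4) (1,1) (1,2) (1,3) (2,0) (2,1) (2,2) (2,3) (3,0) (3,1) (3,2) (3,3) (3,4) (4,0) (4,2) (4,3)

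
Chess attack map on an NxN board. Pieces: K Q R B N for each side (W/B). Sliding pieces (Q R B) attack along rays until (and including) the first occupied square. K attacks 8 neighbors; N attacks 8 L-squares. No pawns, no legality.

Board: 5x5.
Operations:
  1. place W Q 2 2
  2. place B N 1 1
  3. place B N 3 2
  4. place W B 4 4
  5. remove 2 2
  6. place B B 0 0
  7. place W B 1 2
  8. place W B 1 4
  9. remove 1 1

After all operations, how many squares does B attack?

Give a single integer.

Op 1: place WQ@(2,2)
Op 2: place BN@(1,1)
Op 3: place BN@(3,2)
Op 4: place WB@(4,4)
Op 5: remove (2,2)
Op 6: place BB@(0,0)
Op 7: place WB@(1,2)
Op 8: place WB@(1,4)
Op 9: remove (1,1)
Per-piece attacks for B:
  BB@(0,0): attacks (1,1) (2,2) (3,3) (4,4) [ray(1,1) blocked at (4,4)]
  BN@(3,2): attacks (4,4) (2,4) (1,3) (4,0) (2,0) (1,1)
Union (8 distinct): (1,1) (1,3) (2,0) (2,2) (2,4) (3,3) (4,0) (4,4)

Answer: 8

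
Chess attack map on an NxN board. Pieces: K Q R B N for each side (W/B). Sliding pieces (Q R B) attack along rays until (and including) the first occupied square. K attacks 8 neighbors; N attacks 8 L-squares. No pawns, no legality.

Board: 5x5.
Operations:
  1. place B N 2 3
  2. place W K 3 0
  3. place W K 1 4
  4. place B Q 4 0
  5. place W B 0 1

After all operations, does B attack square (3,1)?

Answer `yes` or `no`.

Answer: yes

Derivation:
Op 1: place BN@(2,3)
Op 2: place WK@(3,0)
Op 3: place WK@(1,4)
Op 4: place BQ@(4,0)
Op 5: place WB@(0,1)
Per-piece attacks for B:
  BN@(2,3): attacks (4,4) (0,4) (3,1) (4,2) (1,1) (0,2)
  BQ@(4,0): attacks (4,1) (4,2) (4,3) (4,4) (3,0) (3,1) (2,2) (1,3) (0,4) [ray(-1,0) blocked at (3,0)]
B attacks (3,1): yes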